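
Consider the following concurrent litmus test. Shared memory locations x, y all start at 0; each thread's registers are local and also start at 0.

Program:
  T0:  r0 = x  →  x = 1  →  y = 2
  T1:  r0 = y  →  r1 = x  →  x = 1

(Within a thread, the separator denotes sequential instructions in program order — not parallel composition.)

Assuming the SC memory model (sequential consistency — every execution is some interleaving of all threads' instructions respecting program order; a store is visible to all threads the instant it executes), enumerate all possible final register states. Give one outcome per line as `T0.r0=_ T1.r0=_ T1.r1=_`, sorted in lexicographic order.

T0.r0=0 T1.r0=0 T1.r1=0
T0.r0=0 T1.r0=0 T1.r1=1
T0.r0=0 T1.r0=2 T1.r1=1
T0.r0=1 T1.r0=0 T1.r1=0

outcome vector order: (T0.r0,T1.r0,T1.r1)
|SC outcomes| = 4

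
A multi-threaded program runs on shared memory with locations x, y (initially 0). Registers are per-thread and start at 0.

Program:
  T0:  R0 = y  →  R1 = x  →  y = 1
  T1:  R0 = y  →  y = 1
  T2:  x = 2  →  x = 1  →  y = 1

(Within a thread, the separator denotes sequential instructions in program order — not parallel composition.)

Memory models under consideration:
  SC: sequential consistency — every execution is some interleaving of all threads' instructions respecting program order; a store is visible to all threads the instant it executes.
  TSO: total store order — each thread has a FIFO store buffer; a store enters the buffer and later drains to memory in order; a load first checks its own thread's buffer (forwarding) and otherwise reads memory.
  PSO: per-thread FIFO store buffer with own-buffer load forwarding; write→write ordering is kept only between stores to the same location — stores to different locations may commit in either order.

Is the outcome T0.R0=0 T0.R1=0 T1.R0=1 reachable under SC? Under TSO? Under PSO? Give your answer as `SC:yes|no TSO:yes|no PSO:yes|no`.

outcome vector order: (T0.R0,T0.R1,T1.R0)
under SC → 000, 001, 010, 011, 020, 021, 100, 110, 111, 120
under TSO → 000, 001, 010, 011, 020, 021, 100, 110, 111, 120
under PSO → 000, 001, 010, 011, 020, 021, 100, 101, 110, 111, 120, 121
target 001 ∈ {SC,TSO,PSO}

SC:yes TSO:yes PSO:yes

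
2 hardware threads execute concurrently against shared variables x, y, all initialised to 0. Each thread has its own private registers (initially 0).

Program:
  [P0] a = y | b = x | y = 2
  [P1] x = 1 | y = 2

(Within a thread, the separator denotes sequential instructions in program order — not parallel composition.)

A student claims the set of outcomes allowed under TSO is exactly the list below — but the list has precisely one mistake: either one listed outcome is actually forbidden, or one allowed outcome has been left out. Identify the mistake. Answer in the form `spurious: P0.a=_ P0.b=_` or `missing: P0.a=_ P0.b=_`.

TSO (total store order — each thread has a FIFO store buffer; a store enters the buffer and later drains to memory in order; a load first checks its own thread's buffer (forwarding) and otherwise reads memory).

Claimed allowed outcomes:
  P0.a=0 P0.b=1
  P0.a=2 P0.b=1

outcome vector order: (P0.a,P0.b)
under TSO → 0/0; 0/1; 2/1
TSO∖claimed = {0/0}

missing: P0.a=0 P0.b=0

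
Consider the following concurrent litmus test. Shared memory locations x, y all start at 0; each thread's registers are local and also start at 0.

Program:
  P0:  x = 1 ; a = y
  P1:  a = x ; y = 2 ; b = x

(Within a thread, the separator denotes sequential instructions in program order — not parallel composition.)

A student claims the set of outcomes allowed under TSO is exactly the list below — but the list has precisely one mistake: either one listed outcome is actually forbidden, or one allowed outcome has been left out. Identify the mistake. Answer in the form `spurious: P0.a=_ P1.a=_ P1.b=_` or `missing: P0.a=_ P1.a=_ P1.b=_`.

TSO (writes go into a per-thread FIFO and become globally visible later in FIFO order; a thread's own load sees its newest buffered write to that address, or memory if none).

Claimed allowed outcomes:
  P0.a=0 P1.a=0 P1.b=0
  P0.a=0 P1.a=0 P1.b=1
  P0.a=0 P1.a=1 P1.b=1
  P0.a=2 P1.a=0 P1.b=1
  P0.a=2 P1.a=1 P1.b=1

outcome vector order: (P0.a,P1.a,P1.b)
[TSO] allowed = {<0 0 0>, <0 0 1>, <0 1 1>, <2 0 0>, <2 0 1>, <2 1 1>}
TSO∖claimed = {<2 0 0>}

missing: P0.a=2 P1.a=0 P1.b=0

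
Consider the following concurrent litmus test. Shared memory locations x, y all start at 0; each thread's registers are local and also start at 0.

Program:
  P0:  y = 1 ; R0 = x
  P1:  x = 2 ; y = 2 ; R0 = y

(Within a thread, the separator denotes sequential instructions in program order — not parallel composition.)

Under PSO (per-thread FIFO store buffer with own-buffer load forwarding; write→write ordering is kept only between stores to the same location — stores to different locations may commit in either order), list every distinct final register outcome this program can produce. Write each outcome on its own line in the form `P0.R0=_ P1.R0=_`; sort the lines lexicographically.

P0.R0=0 P1.R0=1
P0.R0=0 P1.R0=2
P0.R0=2 P1.R0=1
P0.R0=2 P1.R0=2

outcome vector order: (P0.R0,P1.R0)
|PSO outcomes| = 4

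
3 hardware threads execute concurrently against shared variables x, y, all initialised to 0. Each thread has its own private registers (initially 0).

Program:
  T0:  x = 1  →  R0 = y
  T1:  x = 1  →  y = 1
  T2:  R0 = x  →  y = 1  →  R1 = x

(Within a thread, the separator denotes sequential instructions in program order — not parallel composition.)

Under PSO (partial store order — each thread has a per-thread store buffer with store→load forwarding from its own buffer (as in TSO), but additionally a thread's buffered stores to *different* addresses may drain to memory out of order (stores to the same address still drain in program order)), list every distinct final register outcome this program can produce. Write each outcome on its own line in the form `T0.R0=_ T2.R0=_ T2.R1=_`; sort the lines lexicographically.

outcome vector order: (T0.R0,T2.R0,T2.R1)
|PSO outcomes| = 6

T0.R0=0 T2.R0=0 T2.R1=0
T0.R0=0 T2.R0=0 T2.R1=1
T0.R0=0 T2.R0=1 T2.R1=1
T0.R0=1 T2.R0=0 T2.R1=0
T0.R0=1 T2.R0=0 T2.R1=1
T0.R0=1 T2.R0=1 T2.R1=1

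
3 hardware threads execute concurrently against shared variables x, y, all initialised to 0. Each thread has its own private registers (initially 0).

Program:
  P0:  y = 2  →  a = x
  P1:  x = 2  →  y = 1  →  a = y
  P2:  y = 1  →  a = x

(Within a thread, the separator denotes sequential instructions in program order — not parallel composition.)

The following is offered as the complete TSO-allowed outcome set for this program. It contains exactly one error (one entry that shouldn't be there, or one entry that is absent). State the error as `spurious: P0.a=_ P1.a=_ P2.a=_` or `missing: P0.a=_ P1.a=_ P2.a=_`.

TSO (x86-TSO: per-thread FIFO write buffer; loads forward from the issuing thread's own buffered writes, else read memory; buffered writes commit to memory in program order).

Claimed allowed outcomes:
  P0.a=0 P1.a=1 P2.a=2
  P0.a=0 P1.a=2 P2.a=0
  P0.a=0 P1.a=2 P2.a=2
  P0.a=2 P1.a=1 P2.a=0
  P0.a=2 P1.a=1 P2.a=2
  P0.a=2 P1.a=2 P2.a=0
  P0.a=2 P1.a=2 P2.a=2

missing: P0.a=0 P1.a=1 P2.a=0

outcome vector order: (P0.a,P1.a,P2.a)
[TSO] allowed = {<0 1 0>, <0 1 2>, <0 2 0>, <0 2 2>, <2 1 0>, <2 1 2>, <2 2 0>, <2 2 2>}
TSO∖claimed = {<0 1 0>}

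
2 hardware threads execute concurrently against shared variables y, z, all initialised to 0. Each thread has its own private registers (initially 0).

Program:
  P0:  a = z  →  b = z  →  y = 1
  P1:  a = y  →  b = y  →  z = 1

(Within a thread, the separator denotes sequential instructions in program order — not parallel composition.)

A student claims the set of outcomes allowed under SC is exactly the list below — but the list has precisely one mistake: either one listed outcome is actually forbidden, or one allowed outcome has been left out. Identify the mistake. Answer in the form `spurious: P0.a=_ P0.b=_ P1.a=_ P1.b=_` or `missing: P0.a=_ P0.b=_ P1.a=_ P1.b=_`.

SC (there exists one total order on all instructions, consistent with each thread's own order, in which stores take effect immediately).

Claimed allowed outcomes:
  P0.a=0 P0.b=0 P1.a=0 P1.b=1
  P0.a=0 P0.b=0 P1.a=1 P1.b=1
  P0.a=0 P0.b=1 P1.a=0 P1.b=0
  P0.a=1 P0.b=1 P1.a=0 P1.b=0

outcome vector order: (P0.a,P0.b,P1.a,P1.b)
[SC] allowed = {0000; 0001; 0011; 0100; 1100}
SC∖claimed = {0000}

missing: P0.a=0 P0.b=0 P1.a=0 P1.b=0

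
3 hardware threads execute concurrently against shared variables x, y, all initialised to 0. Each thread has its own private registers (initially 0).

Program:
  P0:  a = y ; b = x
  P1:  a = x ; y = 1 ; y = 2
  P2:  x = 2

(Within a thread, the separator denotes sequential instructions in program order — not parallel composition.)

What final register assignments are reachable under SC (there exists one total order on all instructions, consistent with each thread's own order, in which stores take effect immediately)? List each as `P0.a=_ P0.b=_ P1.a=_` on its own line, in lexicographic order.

outcome vector order: (P0.a,P0.b,P1.a)
|SC outcomes| = 10

P0.a=0 P0.b=0 P1.a=0
P0.a=0 P0.b=0 P1.a=2
P0.a=0 P0.b=2 P1.a=0
P0.a=0 P0.b=2 P1.a=2
P0.a=1 P0.b=0 P1.a=0
P0.a=1 P0.b=2 P1.a=0
P0.a=1 P0.b=2 P1.a=2
P0.a=2 P0.b=0 P1.a=0
P0.a=2 P0.b=2 P1.a=0
P0.a=2 P0.b=2 P1.a=2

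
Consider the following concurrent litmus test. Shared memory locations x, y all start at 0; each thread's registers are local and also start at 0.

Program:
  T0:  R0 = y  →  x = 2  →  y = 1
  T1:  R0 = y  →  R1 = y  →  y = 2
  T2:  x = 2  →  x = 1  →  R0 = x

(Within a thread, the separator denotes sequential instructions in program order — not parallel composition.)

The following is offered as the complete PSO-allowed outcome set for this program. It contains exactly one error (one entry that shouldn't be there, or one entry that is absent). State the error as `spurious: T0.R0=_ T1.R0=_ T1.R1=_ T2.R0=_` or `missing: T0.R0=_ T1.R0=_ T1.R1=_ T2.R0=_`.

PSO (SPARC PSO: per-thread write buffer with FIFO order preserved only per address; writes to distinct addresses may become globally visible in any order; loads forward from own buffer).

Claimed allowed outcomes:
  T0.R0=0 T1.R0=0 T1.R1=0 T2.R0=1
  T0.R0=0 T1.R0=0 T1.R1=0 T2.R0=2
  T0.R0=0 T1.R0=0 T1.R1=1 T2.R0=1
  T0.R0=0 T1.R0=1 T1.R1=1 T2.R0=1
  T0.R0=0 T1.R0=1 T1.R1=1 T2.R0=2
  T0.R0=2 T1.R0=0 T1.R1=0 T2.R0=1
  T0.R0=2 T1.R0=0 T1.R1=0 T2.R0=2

outcome vector order: (T0.R0,T1.R0,T1.R1,T2.R0)
PSO (8): <0 0 0 1>; <0 0 0 2>; <0 0 1 1>; <0 0 1 2>; <0 1 1 1>; <0 1 1 2>; <2 0 0 1>; <2 0 0 2>
PSO∖claimed = {<0 0 1 2>}

missing: T0.R0=0 T1.R0=0 T1.R1=1 T2.R0=2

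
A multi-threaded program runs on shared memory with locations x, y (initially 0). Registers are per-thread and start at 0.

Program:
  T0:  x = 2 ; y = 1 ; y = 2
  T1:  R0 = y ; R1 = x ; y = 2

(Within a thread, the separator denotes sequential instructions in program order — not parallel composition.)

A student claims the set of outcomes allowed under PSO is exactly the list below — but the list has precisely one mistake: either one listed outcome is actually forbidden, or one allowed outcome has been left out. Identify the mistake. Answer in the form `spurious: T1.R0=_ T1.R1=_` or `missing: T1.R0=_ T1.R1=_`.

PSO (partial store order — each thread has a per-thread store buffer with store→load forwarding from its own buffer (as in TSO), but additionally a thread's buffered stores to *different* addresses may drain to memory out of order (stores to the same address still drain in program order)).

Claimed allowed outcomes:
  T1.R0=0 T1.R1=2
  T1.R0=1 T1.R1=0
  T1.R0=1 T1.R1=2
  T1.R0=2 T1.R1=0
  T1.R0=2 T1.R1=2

missing: T1.R0=0 T1.R1=0

outcome vector order: (T1.R0,T1.R1)
PSO (6): <0 0> <0 2> <1 0> <1 2> <2 0> <2 2>
PSO∖claimed = {<0 0>}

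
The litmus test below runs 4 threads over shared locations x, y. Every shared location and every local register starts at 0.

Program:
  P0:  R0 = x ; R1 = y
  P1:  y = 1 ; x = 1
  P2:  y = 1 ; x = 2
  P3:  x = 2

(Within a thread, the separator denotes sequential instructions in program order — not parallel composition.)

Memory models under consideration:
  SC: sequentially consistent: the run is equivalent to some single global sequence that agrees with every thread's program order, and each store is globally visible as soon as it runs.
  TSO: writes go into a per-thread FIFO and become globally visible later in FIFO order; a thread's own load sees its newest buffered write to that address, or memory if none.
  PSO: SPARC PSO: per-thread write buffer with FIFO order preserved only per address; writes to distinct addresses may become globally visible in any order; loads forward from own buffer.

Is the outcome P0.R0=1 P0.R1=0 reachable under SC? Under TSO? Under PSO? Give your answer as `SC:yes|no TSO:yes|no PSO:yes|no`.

SC:no TSO:no PSO:yes

outcome vector order: (P0.R0,P0.R1)
SC: 5 outcomes — {(0,0) (0,1) (1,1) (2,0) (2,1)}
TSO: 5 outcomes — {(0,0) (0,1) (1,1) (2,0) (2,1)}
PSO: 6 outcomes — {(0,0) (0,1) (1,0) (1,1) (2,0) (2,1)}
target (1,0) ∈ {PSO}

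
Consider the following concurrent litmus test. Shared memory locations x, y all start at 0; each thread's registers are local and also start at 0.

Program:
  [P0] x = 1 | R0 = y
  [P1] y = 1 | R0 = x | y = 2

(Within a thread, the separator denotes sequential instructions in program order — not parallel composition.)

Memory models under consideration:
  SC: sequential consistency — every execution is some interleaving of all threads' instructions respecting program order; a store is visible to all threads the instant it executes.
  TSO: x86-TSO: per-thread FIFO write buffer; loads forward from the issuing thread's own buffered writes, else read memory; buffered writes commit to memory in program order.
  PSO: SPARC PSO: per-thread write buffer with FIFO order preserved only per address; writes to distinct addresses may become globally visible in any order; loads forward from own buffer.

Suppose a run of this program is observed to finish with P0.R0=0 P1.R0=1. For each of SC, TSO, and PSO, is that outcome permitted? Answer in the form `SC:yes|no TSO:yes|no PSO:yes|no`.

SC:yes TSO:yes PSO:yes

outcome vector order: (P0.R0,P1.R0)
SC: 5 outcomes — {(0,1), (1,0), (1,1), (2,0), (2,1)}
TSO: 6 outcomes — {(0,0), (0,1), (1,0), (1,1), (2,0), (2,1)}
PSO: 6 outcomes — {(0,0), (0,1), (1,0), (1,1), (2,0), (2,1)}
target (0,1) ∈ {SC,TSO,PSO}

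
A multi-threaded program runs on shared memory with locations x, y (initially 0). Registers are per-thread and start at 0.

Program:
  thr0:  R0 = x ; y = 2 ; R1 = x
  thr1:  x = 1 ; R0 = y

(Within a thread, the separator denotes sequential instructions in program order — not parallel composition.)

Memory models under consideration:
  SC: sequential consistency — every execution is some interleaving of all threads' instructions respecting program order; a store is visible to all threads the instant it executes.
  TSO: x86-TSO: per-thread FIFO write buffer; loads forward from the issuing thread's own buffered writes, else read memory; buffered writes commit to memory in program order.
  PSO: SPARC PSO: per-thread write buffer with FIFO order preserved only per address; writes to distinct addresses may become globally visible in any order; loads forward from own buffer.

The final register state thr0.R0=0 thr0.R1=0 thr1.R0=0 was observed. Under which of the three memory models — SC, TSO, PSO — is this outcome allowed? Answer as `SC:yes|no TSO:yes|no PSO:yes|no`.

outcome vector order: (thr0.R0,thr0.R1,thr1.R0)
[SC] allowed = {(0,0,2); (0,1,0); (0,1,2); (1,1,0); (1,1,2)}
[TSO] allowed = {(0,0,0); (0,0,2); (0,1,0); (0,1,2); (1,1,0); (1,1,2)}
[PSO] allowed = {(0,0,0); (0,0,2); (0,1,0); (0,1,2); (1,1,0); (1,1,2)}
target (0,0,0) ∈ {TSO,PSO}

SC:no TSO:yes PSO:yes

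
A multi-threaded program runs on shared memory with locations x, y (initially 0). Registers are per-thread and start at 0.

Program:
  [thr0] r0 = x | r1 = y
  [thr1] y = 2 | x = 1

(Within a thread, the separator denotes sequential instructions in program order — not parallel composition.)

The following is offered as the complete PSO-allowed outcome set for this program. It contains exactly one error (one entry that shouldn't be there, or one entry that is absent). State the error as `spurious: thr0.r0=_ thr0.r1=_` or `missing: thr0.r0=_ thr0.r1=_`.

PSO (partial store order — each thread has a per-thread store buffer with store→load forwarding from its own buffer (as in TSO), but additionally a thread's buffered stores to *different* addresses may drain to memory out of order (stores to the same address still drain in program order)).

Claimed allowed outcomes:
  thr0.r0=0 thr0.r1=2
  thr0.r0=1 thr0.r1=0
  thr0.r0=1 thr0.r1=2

outcome vector order: (thr0.r0,thr0.r1)
PSO: 4 outcomes — {<0 0>, <0 2>, <1 0>, <1 2>}
PSO∖claimed = {<0 0>}

missing: thr0.r0=0 thr0.r1=0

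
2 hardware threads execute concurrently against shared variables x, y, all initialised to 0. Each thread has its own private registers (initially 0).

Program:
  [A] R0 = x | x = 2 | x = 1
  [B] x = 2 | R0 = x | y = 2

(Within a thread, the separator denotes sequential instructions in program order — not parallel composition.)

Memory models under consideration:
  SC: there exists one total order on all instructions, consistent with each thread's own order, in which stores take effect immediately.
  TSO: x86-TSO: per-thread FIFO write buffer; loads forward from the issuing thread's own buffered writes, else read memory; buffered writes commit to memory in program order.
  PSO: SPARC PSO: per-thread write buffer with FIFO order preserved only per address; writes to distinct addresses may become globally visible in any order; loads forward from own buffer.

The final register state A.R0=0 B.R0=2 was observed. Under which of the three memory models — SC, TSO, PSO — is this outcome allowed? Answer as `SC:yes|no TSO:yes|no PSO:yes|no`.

SC:yes TSO:yes PSO:yes

outcome vector order: (A.R0,B.R0)
[SC] allowed = {01 02 21 22}
[TSO] allowed = {01 02 21 22}
[PSO] allowed = {01 02 21 22}
target 02 ∈ {SC,TSO,PSO}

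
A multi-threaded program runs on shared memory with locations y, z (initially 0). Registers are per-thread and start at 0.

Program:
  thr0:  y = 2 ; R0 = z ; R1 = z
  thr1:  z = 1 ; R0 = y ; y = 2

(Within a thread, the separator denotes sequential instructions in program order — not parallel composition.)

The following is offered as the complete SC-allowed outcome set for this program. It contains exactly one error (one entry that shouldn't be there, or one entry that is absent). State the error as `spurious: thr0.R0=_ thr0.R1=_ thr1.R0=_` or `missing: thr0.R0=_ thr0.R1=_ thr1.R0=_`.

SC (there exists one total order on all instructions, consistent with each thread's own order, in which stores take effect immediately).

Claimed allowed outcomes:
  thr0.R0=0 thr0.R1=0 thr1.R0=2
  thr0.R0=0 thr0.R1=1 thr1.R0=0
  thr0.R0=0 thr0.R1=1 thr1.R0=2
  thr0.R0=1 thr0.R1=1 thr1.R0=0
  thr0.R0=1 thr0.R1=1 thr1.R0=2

spurious: thr0.R0=0 thr0.R1=1 thr1.R0=0

outcome vector order: (thr0.R0,thr0.R1,thr1.R0)
SC (4): (0,0,2); (0,1,2); (1,1,0); (1,1,2)
claimed∖SC = {(0,1,0)}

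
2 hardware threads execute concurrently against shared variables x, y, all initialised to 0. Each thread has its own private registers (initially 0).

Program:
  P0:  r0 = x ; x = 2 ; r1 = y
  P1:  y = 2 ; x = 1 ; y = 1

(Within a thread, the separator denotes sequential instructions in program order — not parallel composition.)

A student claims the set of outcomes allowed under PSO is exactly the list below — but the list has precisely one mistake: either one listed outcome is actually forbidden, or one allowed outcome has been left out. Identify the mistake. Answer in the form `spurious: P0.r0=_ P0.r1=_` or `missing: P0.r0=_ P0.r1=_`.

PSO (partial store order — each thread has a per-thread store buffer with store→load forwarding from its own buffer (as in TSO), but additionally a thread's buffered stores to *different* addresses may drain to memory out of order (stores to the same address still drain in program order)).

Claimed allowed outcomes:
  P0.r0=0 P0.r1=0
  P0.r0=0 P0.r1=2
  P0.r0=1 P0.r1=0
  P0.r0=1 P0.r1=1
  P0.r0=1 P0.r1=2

missing: P0.r0=0 P0.r1=1

outcome vector order: (P0.r0,P0.r1)
under PSO → 00; 01; 02; 10; 11; 12
PSO∖claimed = {01}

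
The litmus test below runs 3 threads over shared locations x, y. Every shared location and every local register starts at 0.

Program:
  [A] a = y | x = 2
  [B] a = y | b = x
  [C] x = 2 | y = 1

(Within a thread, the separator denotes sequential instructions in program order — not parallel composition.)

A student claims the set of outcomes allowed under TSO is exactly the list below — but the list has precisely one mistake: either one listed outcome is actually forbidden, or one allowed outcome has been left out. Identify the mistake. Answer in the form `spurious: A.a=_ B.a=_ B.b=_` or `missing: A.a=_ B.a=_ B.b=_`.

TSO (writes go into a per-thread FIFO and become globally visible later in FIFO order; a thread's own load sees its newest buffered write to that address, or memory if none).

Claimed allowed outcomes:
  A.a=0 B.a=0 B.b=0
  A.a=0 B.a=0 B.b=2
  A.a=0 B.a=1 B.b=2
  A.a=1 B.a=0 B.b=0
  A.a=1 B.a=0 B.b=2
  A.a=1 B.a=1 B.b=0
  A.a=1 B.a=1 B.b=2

spurious: A.a=1 B.a=1 B.b=0

outcome vector order: (A.a,B.a,B.b)
TSO (6): 000, 002, 012, 100, 102, 112
claimed∖TSO = {110}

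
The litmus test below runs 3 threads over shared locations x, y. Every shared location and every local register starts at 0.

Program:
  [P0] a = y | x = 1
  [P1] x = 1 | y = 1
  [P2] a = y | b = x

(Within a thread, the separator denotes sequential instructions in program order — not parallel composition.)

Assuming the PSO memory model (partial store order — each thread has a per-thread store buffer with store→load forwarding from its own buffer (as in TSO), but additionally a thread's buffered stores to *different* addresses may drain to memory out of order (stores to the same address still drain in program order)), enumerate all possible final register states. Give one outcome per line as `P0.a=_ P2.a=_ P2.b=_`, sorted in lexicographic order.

outcome vector order: (P0.a,P2.a,P2.b)
|PSO outcomes| = 8

P0.a=0 P2.a=0 P2.b=0
P0.a=0 P2.a=0 P2.b=1
P0.a=0 P2.a=1 P2.b=0
P0.a=0 P2.a=1 P2.b=1
P0.a=1 P2.a=0 P2.b=0
P0.a=1 P2.a=0 P2.b=1
P0.a=1 P2.a=1 P2.b=0
P0.a=1 P2.a=1 P2.b=1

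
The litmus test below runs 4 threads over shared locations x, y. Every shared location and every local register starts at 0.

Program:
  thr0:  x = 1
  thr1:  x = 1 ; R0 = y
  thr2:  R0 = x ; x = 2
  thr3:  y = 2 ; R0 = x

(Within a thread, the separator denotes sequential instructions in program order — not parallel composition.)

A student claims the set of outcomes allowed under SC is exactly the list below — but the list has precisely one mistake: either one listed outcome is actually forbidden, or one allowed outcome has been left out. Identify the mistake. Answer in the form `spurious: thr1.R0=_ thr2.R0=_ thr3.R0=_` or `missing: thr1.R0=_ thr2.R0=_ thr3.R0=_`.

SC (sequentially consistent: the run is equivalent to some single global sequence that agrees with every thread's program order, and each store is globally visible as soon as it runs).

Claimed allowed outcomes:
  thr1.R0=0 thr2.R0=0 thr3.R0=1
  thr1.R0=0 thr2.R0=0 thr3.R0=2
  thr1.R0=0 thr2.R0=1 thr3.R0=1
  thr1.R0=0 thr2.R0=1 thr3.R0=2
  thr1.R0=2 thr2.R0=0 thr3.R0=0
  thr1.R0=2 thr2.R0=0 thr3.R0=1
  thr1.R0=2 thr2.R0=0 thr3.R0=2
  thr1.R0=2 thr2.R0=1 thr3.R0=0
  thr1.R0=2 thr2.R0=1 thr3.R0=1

outcome vector order: (thr1.R0,thr2.R0,thr3.R0)
[SC] allowed = {001, 002, 011, 012, 200, 201, 202, 210, 211, 212}
SC∖claimed = {212}

missing: thr1.R0=2 thr2.R0=1 thr3.R0=2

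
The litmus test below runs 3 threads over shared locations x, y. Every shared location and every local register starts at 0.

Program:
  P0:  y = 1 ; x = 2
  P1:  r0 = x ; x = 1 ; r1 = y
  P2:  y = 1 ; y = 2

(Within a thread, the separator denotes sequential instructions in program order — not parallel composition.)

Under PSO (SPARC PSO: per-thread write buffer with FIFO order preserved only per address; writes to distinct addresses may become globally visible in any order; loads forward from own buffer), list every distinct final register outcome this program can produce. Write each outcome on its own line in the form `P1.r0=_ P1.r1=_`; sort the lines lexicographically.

outcome vector order: (P1.r0,P1.r1)
|PSO outcomes| = 6

P1.r0=0 P1.r1=0
P1.r0=0 P1.r1=1
P1.r0=0 P1.r1=2
P1.r0=2 P1.r1=0
P1.r0=2 P1.r1=1
P1.r0=2 P1.r1=2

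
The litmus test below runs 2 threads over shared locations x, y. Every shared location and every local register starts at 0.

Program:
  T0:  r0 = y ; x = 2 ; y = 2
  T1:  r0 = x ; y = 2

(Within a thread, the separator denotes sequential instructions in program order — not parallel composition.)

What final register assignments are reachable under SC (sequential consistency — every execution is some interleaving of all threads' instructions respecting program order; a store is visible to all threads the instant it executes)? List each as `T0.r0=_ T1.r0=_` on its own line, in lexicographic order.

outcome vector order: (T0.r0,T1.r0)
|SC outcomes| = 3

T0.r0=0 T1.r0=0
T0.r0=0 T1.r0=2
T0.r0=2 T1.r0=0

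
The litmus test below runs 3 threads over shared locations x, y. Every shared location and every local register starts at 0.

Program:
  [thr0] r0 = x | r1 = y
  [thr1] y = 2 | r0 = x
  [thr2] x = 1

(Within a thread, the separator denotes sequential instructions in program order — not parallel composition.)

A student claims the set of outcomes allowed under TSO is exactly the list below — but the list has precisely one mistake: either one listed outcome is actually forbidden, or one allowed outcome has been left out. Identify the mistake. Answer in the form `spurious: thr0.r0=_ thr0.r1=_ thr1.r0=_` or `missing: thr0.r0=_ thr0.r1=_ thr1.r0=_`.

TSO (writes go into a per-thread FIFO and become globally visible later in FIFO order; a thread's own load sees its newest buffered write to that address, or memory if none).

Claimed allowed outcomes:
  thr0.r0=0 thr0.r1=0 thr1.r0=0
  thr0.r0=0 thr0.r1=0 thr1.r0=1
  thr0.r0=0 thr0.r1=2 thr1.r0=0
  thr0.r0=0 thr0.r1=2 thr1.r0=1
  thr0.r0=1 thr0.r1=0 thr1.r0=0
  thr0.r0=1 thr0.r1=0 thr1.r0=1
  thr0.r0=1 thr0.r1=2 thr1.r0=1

missing: thr0.r0=1 thr0.r1=2 thr1.r0=0

outcome vector order: (thr0.r0,thr0.r1,thr1.r0)
under TSO → 000, 001, 020, 021, 100, 101, 120, 121
TSO∖claimed = {120}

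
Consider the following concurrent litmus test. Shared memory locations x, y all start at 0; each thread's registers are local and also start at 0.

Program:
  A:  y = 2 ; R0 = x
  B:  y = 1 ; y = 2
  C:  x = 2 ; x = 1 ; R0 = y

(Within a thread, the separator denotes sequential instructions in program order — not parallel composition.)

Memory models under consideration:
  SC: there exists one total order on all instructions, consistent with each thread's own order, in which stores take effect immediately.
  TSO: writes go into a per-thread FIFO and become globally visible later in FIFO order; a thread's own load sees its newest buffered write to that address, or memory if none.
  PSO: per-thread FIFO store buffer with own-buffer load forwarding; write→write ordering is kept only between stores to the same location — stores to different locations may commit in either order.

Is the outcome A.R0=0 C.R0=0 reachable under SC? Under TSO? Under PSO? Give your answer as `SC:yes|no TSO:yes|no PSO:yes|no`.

SC:no TSO:yes PSO:yes

outcome vector order: (A.R0,C.R0)
under SC → 0/1; 0/2; 1/0; 1/1; 1/2; 2/1; 2/2
under TSO → 0/0; 0/1; 0/2; 1/0; 1/1; 1/2; 2/0; 2/1; 2/2
under PSO → 0/0; 0/1; 0/2; 1/0; 1/1; 1/2; 2/0; 2/1; 2/2
target 0/0 ∈ {TSO,PSO}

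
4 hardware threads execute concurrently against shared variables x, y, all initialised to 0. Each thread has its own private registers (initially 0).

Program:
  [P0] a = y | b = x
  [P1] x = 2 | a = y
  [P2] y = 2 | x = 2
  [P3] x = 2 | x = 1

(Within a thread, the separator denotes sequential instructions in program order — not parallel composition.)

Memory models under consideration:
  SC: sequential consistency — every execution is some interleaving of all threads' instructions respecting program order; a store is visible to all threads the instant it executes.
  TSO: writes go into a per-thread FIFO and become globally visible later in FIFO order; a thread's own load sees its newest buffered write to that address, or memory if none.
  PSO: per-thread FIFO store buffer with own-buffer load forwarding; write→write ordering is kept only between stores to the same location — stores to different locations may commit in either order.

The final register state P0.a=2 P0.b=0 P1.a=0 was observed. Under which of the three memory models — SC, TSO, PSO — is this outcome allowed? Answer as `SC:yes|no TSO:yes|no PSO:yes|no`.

SC:no TSO:yes PSO:yes

outcome vector order: (P0.a,P0.b,P1.a)
SC: 11 outcomes — {000 002 010 012 020 022 202 210 212 220 222}
TSO: 12 outcomes — {000 002 010 012 020 022 200 202 210 212 220 222}
PSO: 12 outcomes — {000 002 010 012 020 022 200 202 210 212 220 222}
target 200 ∈ {TSO,PSO}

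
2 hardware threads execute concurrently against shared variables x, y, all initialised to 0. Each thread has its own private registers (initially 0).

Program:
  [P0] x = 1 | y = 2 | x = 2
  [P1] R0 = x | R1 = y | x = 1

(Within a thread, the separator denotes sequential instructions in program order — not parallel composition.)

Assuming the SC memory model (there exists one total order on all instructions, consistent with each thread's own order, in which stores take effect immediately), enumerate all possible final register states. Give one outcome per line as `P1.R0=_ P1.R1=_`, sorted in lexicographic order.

P1.R0=0 P1.R1=0
P1.R0=0 P1.R1=2
P1.R0=1 P1.R1=0
P1.R0=1 P1.R1=2
P1.R0=2 P1.R1=2

outcome vector order: (P1.R0,P1.R1)
|SC outcomes| = 5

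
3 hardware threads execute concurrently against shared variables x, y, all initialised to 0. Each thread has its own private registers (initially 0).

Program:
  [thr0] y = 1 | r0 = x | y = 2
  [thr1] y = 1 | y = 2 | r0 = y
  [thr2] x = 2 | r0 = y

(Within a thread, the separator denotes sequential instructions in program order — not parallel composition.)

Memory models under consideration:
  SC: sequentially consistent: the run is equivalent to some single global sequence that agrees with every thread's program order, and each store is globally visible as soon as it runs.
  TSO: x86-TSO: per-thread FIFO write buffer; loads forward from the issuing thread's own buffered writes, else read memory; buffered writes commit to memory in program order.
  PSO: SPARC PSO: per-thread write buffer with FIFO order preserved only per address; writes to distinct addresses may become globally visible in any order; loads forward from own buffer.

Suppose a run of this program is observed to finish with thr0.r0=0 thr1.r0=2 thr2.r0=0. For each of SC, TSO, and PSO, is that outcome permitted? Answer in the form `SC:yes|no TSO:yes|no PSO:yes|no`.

SC:no TSO:yes PSO:yes

outcome vector order: (thr0.r0,thr1.r0,thr2.r0)
SC: 10 outcomes — {0/1/1, 0/1/2, 0/2/1, 0/2/2, 2/1/0, 2/1/1, 2/1/2, 2/2/0, 2/2/1, 2/2/2}
TSO: 12 outcomes — {0/1/0, 0/1/1, 0/1/2, 0/2/0, 0/2/1, 0/2/2, 2/1/0, 2/1/1, 2/1/2, 2/2/0, 2/2/1, 2/2/2}
PSO: 12 outcomes — {0/1/0, 0/1/1, 0/1/2, 0/2/0, 0/2/1, 0/2/2, 2/1/0, 2/1/1, 2/1/2, 2/2/0, 2/2/1, 2/2/2}
target 0/2/0 ∈ {TSO,PSO}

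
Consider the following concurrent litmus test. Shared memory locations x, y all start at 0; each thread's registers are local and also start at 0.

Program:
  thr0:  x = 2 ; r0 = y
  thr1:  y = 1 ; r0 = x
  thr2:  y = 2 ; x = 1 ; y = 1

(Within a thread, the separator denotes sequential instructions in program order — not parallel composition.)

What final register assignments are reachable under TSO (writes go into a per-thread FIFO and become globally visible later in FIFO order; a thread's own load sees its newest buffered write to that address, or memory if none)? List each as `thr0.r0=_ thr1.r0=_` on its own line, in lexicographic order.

outcome vector order: (thr0.r0,thr1.r0)
|TSO outcomes| = 9

thr0.r0=0 thr1.r0=0
thr0.r0=0 thr1.r0=1
thr0.r0=0 thr1.r0=2
thr0.r0=1 thr1.r0=0
thr0.r0=1 thr1.r0=1
thr0.r0=1 thr1.r0=2
thr0.r0=2 thr1.r0=0
thr0.r0=2 thr1.r0=1
thr0.r0=2 thr1.r0=2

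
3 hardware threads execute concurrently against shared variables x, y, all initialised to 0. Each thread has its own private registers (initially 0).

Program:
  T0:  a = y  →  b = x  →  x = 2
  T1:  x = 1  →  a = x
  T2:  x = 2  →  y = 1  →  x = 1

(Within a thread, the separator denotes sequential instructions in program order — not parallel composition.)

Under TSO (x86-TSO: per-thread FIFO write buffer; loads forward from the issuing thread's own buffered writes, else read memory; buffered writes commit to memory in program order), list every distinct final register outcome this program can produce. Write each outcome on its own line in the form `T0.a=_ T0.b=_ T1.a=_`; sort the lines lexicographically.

T0.a=0 T0.b=0 T1.a=1
T0.a=0 T0.b=0 T1.a=2
T0.a=0 T0.b=1 T1.a=1
T0.a=0 T0.b=1 T1.a=2
T0.a=0 T0.b=2 T1.a=1
T0.a=0 T0.b=2 T1.a=2
T0.a=1 T0.b=1 T1.a=1
T0.a=1 T0.b=1 T1.a=2
T0.a=1 T0.b=2 T1.a=1
T0.a=1 T0.b=2 T1.a=2

outcome vector order: (T0.a,T0.b,T1.a)
|TSO outcomes| = 10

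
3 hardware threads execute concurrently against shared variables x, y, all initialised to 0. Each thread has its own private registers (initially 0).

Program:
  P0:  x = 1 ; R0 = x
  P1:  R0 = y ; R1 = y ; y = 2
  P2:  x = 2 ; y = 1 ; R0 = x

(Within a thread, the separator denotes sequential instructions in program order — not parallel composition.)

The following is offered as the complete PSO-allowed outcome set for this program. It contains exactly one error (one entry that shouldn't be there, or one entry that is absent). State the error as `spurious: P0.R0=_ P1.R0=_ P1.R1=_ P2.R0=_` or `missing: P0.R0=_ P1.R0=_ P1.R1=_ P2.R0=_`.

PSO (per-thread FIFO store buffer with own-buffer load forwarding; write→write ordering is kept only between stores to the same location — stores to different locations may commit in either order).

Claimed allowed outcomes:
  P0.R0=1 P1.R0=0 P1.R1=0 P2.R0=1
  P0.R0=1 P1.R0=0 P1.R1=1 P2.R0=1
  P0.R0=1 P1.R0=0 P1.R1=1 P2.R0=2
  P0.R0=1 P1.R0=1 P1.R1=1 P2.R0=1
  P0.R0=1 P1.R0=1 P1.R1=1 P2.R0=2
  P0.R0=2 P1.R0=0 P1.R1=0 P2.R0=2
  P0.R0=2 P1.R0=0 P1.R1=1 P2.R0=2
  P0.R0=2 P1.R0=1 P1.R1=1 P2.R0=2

missing: P0.R0=1 P1.R0=0 P1.R1=0 P2.R0=2

outcome vector order: (P0.R0,P1.R0,P1.R1,P2.R0)
PSO: 9 outcomes — {<1 0 0 1>; <1 0 0 2>; <1 0 1 1>; <1 0 1 2>; <1 1 1 1>; <1 1 1 2>; <2 0 0 2>; <2 0 1 2>; <2 1 1 2>}
PSO∖claimed = {<1 0 0 2>}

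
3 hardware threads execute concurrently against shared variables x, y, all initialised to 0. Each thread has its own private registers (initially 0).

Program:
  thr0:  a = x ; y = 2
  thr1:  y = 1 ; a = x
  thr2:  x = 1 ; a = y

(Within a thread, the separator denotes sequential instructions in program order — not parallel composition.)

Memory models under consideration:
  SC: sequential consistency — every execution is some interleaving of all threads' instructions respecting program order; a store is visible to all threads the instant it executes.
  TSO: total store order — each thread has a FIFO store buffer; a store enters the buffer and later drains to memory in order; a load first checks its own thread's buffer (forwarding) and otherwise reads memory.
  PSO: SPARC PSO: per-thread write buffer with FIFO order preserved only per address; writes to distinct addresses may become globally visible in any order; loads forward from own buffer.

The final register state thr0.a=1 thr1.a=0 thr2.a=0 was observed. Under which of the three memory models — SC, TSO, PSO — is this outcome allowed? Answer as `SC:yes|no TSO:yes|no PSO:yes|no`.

outcome vector order: (thr0.a,thr1.a,thr2.a)
under SC → <0 0 1>; <0 0 2>; <0 1 0>; <0 1 1>; <0 1 2>; <1 0 1>; <1 0 2>; <1 1 0>; <1 1 1>; <1 1 2>
under TSO → <0 0 0>; <0 0 1>; <0 0 2>; <0 1 0>; <0 1 1>; <0 1 2>; <1 0 0>; <1 0 1>; <1 0 2>; <1 1 0>; <1 1 1>; <1 1 2>
under PSO → <0 0 0>; <0 0 1>; <0 0 2>; <0 1 0>; <0 1 1>; <0 1 2>; <1 0 0>; <1 0 1>; <1 0 2>; <1 1 0>; <1 1 1>; <1 1 2>
target <1 0 0> ∈ {TSO,PSO}

SC:no TSO:yes PSO:yes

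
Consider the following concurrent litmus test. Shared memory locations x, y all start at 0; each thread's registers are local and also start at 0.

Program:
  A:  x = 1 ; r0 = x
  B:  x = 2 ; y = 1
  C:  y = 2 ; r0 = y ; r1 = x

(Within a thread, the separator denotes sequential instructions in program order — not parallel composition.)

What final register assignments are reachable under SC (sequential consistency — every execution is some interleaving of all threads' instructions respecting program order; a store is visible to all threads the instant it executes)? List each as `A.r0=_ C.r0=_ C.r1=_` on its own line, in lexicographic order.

outcome vector order: (A.r0,C.r0,C.r1)
|SC outcomes| = 9

A.r0=1 C.r0=1 C.r1=1
A.r0=1 C.r0=1 C.r1=2
A.r0=1 C.r0=2 C.r1=0
A.r0=1 C.r0=2 C.r1=1
A.r0=1 C.r0=2 C.r1=2
A.r0=2 C.r0=1 C.r1=2
A.r0=2 C.r0=2 C.r1=0
A.r0=2 C.r0=2 C.r1=1
A.r0=2 C.r0=2 C.r1=2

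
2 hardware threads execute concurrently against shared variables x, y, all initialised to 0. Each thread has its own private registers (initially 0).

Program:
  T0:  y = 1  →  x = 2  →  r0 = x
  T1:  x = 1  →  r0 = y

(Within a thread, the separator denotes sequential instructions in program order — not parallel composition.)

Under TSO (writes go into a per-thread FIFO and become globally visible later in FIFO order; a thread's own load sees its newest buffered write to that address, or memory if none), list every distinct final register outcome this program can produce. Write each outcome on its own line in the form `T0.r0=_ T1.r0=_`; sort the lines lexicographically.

T0.r0=1 T1.r0=0
T0.r0=1 T1.r0=1
T0.r0=2 T1.r0=0
T0.r0=2 T1.r0=1

outcome vector order: (T0.r0,T1.r0)
|TSO outcomes| = 4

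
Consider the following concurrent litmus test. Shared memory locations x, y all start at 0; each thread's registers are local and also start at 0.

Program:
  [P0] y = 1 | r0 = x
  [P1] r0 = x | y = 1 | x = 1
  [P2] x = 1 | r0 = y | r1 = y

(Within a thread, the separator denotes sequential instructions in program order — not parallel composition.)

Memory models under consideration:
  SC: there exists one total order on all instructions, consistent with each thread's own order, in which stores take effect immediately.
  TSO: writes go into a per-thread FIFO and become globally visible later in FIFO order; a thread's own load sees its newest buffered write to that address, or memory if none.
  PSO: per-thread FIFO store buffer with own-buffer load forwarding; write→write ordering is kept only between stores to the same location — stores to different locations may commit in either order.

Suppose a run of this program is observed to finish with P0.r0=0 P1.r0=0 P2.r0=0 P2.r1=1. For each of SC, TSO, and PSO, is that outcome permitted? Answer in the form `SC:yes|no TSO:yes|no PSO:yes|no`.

SC:no TSO:yes PSO:yes

outcome vector order: (P0.r0,P1.r0,P2.r0,P2.r1)
under SC → (0,0,1,1); (0,1,1,1); (1,0,0,0); (1,0,0,1); (1,0,1,1); (1,1,0,0); (1,1,0,1); (1,1,1,1)
under TSO → (0,0,0,0); (0,0,0,1); (0,0,1,1); (0,1,0,0); (0,1,0,1); (0,1,1,1); (1,0,0,0); (1,0,0,1); (1,0,1,1); (1,1,0,0); (1,1,0,1); (1,1,1,1)
under PSO → (0,0,0,0); (0,0,0,1); (0,0,1,1); (0,1,0,0); (0,1,0,1); (0,1,1,1); (1,0,0,0); (1,0,0,1); (1,0,1,1); (1,1,0,0); (1,1,0,1); (1,1,1,1)
target (0,0,0,1) ∈ {TSO,PSO}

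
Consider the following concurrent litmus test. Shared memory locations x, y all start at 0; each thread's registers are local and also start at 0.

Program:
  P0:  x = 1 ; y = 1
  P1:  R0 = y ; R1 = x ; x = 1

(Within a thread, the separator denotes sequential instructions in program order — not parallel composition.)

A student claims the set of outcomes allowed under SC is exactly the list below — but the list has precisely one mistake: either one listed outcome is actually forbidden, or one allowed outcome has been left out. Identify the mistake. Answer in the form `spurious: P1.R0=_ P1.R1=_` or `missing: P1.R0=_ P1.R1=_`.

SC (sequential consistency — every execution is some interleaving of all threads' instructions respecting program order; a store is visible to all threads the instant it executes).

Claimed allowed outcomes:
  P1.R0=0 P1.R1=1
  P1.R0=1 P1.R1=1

missing: P1.R0=0 P1.R1=0

outcome vector order: (P1.R0,P1.R1)
SC: 3 outcomes — {0/0, 0/1, 1/1}
SC∖claimed = {0/0}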